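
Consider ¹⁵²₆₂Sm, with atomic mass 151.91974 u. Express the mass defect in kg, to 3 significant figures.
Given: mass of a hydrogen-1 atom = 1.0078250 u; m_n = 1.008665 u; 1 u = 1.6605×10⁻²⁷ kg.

2.23e-27 kg

Z = 62, so N = A − Z = 152 − 62 = 90.
Σm = 62·m(¹H) + 90·m_n = 62.4851500 + 90.779850 = 153.2650000 u
The mass defect is 153.2650000 − 151.91974 = 1.3452600 u.
In SI units: 1.3452600 u × 1.6605×10⁻²⁷ kg/u = 2.2338e-27 kg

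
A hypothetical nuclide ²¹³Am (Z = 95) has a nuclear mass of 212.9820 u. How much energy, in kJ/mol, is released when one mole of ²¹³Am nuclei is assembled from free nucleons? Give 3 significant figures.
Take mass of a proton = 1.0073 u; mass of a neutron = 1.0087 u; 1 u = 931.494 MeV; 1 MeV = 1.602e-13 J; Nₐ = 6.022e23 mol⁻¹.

Mass of separated nucleons = 95(1.0073) + 118(1.0087) = 95.6935 + 119.0266 = 214.7201 u
The mass defect is 214.7201 − 212.9820 = 1.7381 u.
Converting to energy: 1.7381 u × 931.494 MeV/u = 1619.03 MeV
Per nucleus in joules: 1619.03 MeV × 1.602e-13 J/MeV = 2.5937e-10 J
Per mole: 2.5937e-10 J × 6.022e23 mol⁻¹ = 1.5619e+14 J/mol

1.56e+11 kJ/mol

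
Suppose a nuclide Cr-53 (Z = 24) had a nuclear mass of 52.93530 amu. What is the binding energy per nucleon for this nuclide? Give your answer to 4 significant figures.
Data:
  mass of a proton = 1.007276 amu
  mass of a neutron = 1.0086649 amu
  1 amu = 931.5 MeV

8.623 MeV/nucleon

Z = 24, so N = A − Z = 53 − 24 = 29.
Σm = 24·m_p + 29·m_n = 24.174624 + 29.2512821 = 53.4259061 amu
The mass defect is 53.4259061 − 52.93530 = 0.4906061 amu.
Binding energy = Δm·c² = 0.4906061 × 931.5 MeV/amu = 457.000 MeV
BE/A = 457.000 MeV / 53 = 8.623 MeV/nucleon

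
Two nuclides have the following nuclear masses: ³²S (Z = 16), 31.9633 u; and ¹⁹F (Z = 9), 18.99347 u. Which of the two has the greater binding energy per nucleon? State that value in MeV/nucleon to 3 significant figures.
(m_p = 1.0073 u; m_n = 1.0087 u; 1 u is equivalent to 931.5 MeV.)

³²S: Σm = 16(1.0073) + 16(1.0087) = 32.2560 u; Δm = 0.2927 u; E_B = 272.65 MeV; E_B/A = 8.520 MeV
¹⁹F: Σm = 9(1.0073) + 10(1.0087) = 19.1527 u; Δm = 0.15923 u; E_B = 148.32 MeV; E_B/A = 7.806 MeV
³²S has the higher binding energy per nucleon, so it is the more tightly bound nucleus.

³²S; 8.52 MeV/nucleon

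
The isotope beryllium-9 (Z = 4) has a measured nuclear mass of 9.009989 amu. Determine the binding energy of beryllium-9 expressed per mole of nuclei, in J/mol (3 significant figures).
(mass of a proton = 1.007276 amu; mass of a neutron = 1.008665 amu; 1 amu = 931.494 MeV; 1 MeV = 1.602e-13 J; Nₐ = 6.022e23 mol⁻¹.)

5.61e+12 J/mol

With 4 protons and 5 neutrons (A = 9):
Σm = 4·m_p + 5·m_n = 4.029104 + 5.043325 = 9.072429 amu
Δm = 9.072429 − 9.009989 = 0.062440 amu
E_B = 0.062440 × 931.494 = 58.1625 MeV
Per nucleus in joules: 58.1625 MeV × 1.602e-13 J/MeV = 9.3176e-12 J
Per mole: 9.3176e-12 J × 6.022e23 mol⁻¹ = 5.6111e+12 J/mol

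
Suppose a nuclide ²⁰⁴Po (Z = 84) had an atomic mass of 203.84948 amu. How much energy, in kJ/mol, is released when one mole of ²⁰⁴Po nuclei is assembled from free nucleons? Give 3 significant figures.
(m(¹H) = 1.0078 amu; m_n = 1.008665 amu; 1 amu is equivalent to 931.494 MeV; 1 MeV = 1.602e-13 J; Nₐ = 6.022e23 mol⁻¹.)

1.66e+11 kJ/mol

Total constituent mass: 84 × 1.0078 + 120 × 1.008665 = 205.695000 amu
Mass defect Δm = 205.695000 − 203.84948 = 1.845520 amu
Converting to energy: 1.845520 amu × 931.494 MeV/amu = 1719.09 MeV
Per nucleus in joules: 1719.09 MeV × 1.602e-13 J/MeV = 2.7540e-10 J
Per mole: 2.7540e-10 J × 6.022e23 mol⁻¹ = 1.6585e+14 J/mol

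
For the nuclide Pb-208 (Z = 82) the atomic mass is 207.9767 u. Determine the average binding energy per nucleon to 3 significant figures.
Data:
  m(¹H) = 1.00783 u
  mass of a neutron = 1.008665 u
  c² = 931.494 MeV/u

The nucleus contains 82 protons and 208 − 82 = 126 neutrons.
Σm = 82·m(¹H) + 126·m_n = 82.64206 + 127.091790 = 209.733850 u
The mass defect is 209.733850 − 207.9767 = 1.757150 u.
Binding energy = Δm·c² = 1.757150 × 931.494 MeV/u = 1636.77 MeV
BE/A = 1636.77 MeV / 208 = 7.869 MeV/nucleon

7.87 MeV/nucleon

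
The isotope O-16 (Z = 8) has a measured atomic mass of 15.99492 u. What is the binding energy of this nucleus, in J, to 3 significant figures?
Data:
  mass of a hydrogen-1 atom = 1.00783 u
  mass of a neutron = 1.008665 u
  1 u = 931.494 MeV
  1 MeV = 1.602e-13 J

2.04e-11 J

With 8 protons and 8 neutrons (A = 16):
Total constituent mass: 8 × 1.00783 + 8 × 1.008665 = 16.131960 u
Δm = 16.131960 − 15.99492 = 0.137040 u
Converting to energy: 0.137040 u × 931.494 MeV/u = 127.652 MeV
In joules: 127.652 MeV × 1.602e-13 J/MeV = 2.04499e-11 J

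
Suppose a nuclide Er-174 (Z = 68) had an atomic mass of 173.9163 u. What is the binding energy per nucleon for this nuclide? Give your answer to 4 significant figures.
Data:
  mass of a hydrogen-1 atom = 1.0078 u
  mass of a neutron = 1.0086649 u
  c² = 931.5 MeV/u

Z = 68, so N = A − Z = 174 − 68 = 106.
Mass of separated nucleons = 68(1.0078) + 106(1.0086649) = 68.5304 + 106.9184794 = 175.4488794 u
Δm = 175.4488794 − 173.9163 = 1.5325794 u
Binding energy = Δm·c² = 1.5325794 × 931.5 MeV/u = 1427.60 MeV
Dividing by A = 174 gives 8.205 MeV per nucleon.

8.205 MeV/nucleon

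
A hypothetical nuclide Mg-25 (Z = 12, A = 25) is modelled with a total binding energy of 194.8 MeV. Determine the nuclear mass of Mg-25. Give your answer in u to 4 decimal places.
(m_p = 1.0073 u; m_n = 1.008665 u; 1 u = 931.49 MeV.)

Mass defect = 194.8 MeV / (931.49 MeV/u) = 0.209127 u
Constituent mass = 12(1.0073) + 13(1.008665) = 25.200245 u
Nuclear mass = 25.200245 − 0.209127 = 24.991118 u ≈ 24.9911 u (to 4 decimal places)

24.9911 u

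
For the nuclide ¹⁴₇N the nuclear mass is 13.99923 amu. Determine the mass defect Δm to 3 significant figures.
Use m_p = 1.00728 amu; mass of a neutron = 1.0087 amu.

0.113 amu

Σm = 7·m_p + 7·m_n = 7.05096 + 7.0609 = 14.11186 amu
The mass defect is 14.11186 − 13.99923 = 0.11263 amu.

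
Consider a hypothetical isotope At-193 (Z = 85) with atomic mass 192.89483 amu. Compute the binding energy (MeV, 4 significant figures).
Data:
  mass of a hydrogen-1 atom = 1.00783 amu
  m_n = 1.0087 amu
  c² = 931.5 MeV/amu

1593 MeV

Mass of separated nucleons = 85(1.00783) + 108(1.0087) = 85.66555 + 108.9396 = 194.60515 amu
The mass defect is 194.60515 − 192.89483 = 1.71032 amu.
Converting to energy: 1.71032 amu × 931.5 MeV/amu = 1593.16 MeV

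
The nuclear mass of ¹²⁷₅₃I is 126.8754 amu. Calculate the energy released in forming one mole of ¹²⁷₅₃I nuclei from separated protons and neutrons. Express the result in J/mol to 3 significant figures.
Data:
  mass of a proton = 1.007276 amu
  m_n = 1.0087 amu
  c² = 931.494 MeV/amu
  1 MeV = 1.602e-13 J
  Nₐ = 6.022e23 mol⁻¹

1.04e+14 J/mol

The nucleus contains 53 protons and 127 − 53 = 74 neutrons.
Σm = 53·m_p + 74·m_n = 53.385628 + 74.6438 = 128.029428 amu
Mass defect Δm = 128.029428 − 126.8754 = 1.154028 amu
E_B = 1.154028 × 931.494 = 1074.97 MeV
Per nucleus in joules: 1074.97 MeV × 1.602e-13 J/MeV = 1.7221e-10 J
Per mole: 1.7221e-10 J × 6.022e23 mol⁻¹ = 1.0370e+14 J/mol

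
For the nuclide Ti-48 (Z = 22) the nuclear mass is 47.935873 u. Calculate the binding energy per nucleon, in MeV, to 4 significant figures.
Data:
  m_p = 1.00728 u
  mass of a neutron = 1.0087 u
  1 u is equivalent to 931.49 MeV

8.742 MeV/nucleon

With 22 protons and 26 neutrons (A = 48):
Σm = 22·m_p + 26·m_n = 22.16016 + 26.2262 = 48.38636 u
The mass defect is 48.38636 − 47.935873 = 0.450487 u.
E_B = 0.450487 × 931.49 = 419.624 MeV
Per nucleon: 419.624 / 48 = 8.742 MeV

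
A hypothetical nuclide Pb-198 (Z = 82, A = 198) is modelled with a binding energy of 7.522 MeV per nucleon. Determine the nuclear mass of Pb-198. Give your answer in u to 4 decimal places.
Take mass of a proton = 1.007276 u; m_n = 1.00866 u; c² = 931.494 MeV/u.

198.0023 u

Total binding energy = 198 × 7.522 = 1489.356 MeV
Mass defect = 1489.356 MeV / (931.494 MeV/u) = 1.598890 u
Constituent mass = 82(1.007276) + 116(1.00866) = 199.601192 u
Nuclear mass = 199.601192 − 1.598890 = 198.002302 u ≈ 198.0023 u (to 4 decimal places)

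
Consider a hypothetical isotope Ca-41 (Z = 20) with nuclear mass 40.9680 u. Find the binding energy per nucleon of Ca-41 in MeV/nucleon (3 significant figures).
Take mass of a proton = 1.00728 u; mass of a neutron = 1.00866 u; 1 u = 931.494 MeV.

8.17 MeV/nucleon

The nucleus contains 20 protons and 41 − 20 = 21 neutrons.
Mass of separated nucleons = 20(1.00728) + 21(1.00866) = 20.14560 + 21.18186 = 41.32746 u
Δm = 41.32746 − 40.9680 = 0.35946 u
Binding energy = Δm·c² = 0.35946 × 931.494 MeV/u = 334.835 MeV
Dividing by A = 41 gives 8.167 MeV per nucleon.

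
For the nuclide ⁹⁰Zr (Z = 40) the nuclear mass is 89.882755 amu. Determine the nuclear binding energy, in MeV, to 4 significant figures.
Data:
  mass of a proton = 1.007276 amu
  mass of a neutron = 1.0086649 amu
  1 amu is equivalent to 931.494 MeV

783.9 MeV

Mass of separated nucleons = 40(1.007276) + 50(1.0086649) = 40.291040 + 50.4332450 = 90.7242850 amu
The mass defect is 90.7242850 − 89.882755 = 0.8415300 amu.
Converting to energy: 0.8415300 amu × 931.494 MeV/amu = 783.880 MeV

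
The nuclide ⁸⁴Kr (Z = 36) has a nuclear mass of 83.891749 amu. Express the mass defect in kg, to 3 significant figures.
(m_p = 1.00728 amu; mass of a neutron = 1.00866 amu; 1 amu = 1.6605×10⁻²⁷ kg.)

1.31e-27 kg

With 36 protons and 48 neutrons (A = 84):
Total constituent mass: 36 × 1.00728 + 48 × 1.00866 = 84.67776 amu
The mass defect is 84.67776 − 83.891749 = 0.786011 amu.
In SI units: 0.786011 amu × 1.6605×10⁻²⁷ kg/amu = 1.3052e-27 kg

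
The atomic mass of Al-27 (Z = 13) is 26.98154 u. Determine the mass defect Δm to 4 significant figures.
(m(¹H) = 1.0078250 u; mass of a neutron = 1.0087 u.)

0.2420 u

Z = 13, so N = A − Z = 27 − 13 = 14.
Total constituent mass: 13 × 1.0078250 + 14 × 1.0087 = 27.2235250 u
Mass defect Δm = 27.2235250 − 26.98154 = 0.2419850 u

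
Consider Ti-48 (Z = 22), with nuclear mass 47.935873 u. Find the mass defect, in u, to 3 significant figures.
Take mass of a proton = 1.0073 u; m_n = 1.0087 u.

Z = 22, so N = A − Z = 48 − 22 = 26.
Σm = 22·m_p + 26·m_n = 22.1606 + 26.2262 = 48.3868 u
Δm = 48.3868 − 47.935873 = 0.450927 u

0.451 u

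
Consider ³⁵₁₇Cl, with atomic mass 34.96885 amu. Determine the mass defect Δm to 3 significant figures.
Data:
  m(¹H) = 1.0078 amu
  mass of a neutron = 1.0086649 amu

Σm = 17·m(¹H) + 18·m_n = 17.1326 + 18.1559682 = 35.2885682 amu
Mass defect Δm = 35.2885682 − 34.96885 = 0.3197182 amu

0.320 amu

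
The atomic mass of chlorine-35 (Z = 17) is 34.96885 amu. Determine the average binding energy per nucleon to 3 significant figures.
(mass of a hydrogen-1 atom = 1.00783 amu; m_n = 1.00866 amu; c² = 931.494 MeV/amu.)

The nucleus contains 17 protons and 35 − 17 = 18 neutrons.
Mass of separated nucleons = 17(1.00783) + 18(1.00866) = 17.13311 + 18.15588 = 35.28899 amu
Mass defect Δm = 35.28899 − 34.96885 = 0.32014 amu
Converting to energy: 0.32014 amu × 931.494 MeV/amu = 298.208 MeV
Per nucleon: 298.208 / 35 = 8.520 MeV

8.52 MeV/nucleon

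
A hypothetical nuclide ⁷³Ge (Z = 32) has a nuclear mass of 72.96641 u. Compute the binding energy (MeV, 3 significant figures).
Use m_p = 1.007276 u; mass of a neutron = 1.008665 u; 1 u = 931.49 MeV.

Σm = 32·m_p + 41·m_n = 32.232832 + 41.355265 = 73.588097 u
Mass defect Δm = 73.588097 − 72.96641 = 0.621687 u
Binding energy = Δm·c² = 0.621687 × 931.49 MeV/u = 579.095 MeV

579 MeV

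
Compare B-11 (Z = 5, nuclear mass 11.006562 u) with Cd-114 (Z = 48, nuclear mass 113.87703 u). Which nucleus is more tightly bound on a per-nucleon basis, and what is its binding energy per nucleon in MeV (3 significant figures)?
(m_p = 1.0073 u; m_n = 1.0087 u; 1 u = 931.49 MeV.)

Cd-114; 8.56 MeV/nucleon

B-11: Σm = 5(1.0073) + 6(1.0087) = 11.0887 u; Δm = 0.082138 u; E_B = 76.511 MeV; E_B/A = 6.956 MeV
Cd-114: Σm = 48(1.0073) + 66(1.0087) = 114.9246 u; Δm = 1.04757 u; E_B = 975.80 MeV; E_B/A = 8.560 MeV
Cd-114 has the higher binding energy per nucleon, so it is the more tightly bound nucleus.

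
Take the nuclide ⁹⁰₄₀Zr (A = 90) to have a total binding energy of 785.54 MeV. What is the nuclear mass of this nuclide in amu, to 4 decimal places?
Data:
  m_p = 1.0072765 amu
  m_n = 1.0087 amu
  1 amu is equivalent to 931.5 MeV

Mass defect = 785.54 MeV / (931.5 MeV/amu) = 0.843306 amu
Constituent mass = 40(1.0072765) + 50(1.0087) = 90.7260600 amu
Nuclear mass = 90.7260600 − 0.843306 = 89.8827540 amu ≈ 89.8828 amu (to 4 decimal places)

89.8828 amu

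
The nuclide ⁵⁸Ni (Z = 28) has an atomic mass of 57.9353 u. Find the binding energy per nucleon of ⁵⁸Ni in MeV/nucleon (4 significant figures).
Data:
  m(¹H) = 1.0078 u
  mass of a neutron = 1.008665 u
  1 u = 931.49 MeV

8.721 MeV/nucleon

With 28 protons and 30 neutrons (A = 58):
Mass of separated nucleons = 28(1.0078) + 30(1.008665) = 28.2184 + 30.259950 = 58.478350 u
Mass defect Δm = 58.478350 − 57.9353 = 0.543050 u
E_B = 0.543050 × 931.49 = 505.846 MeV
BE/A = 505.846 MeV / 58 = 8.721 MeV/nucleon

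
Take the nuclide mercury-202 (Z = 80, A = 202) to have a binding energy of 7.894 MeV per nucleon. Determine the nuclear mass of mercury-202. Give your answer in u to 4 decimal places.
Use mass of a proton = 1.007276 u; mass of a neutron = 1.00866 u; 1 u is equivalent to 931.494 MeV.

201.9267 u

Total binding energy = 202 × 7.894 = 1594.588 MeV
Mass defect = 1594.588 MeV / (931.494 MeV/u) = 1.711861 u
Constituent mass = 80(1.007276) + 122(1.00866) = 203.638600 u
Nuclear mass = 203.638600 − 1.711861 = 201.926739 u ≈ 201.9267 u (to 4 decimal places)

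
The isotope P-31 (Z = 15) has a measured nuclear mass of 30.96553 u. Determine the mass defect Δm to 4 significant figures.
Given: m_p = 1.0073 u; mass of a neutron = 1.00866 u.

0.2825 u

Σm = 15·m_p + 16·m_n = 15.1095 + 16.13856 = 31.24806 u
The mass defect is 31.24806 − 30.96553 = 0.28253 u.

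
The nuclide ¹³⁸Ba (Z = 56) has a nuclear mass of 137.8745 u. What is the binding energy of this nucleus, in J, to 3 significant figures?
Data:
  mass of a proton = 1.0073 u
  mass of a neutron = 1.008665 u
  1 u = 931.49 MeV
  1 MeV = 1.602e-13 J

1.86e-10 J

The nucleus contains 56 protons and 138 − 56 = 82 neutrons.
Σm = 56·m_p + 82·m_n = 56.4088 + 82.710530 = 139.119330 u
Δm = 139.119330 − 137.8745 = 1.244830 u
Converting to energy: 1.244830 u × 931.49 MeV/u = 1159.55 MeV
In joules: 1159.55 MeV × 1.602e-13 J/MeV = 1.8576e-10 J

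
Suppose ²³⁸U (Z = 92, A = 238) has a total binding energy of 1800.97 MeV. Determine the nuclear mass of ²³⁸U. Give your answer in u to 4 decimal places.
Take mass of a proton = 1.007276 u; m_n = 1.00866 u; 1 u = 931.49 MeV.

238.0003 u

Mass defect = 1800.97 MeV / (931.49 MeV/u) = 1.933429 u
Constituent mass = 92(1.007276) + 146(1.00866) = 239.933752 u
Nuclear mass = 239.933752 − 1.933429 = 238.000323 u ≈ 238.0003 u (to 4 decimal places)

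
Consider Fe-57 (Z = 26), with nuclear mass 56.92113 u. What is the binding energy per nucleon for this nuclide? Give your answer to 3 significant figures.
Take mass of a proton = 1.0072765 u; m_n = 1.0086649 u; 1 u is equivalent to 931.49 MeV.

Z = 26, so N = A − Z = 57 − 26 = 31.
Total constituent mass: 26 × 1.0072765 + 31 × 1.0086649 = 57.4578009 u
Mass defect Δm = 57.4578009 − 56.92113 = 0.5366709 u
E_B = 0.5366709 × 931.49 = 499.904 MeV
Per nucleon: 499.904 / 57 = 8.770 MeV

8.77 MeV/nucleon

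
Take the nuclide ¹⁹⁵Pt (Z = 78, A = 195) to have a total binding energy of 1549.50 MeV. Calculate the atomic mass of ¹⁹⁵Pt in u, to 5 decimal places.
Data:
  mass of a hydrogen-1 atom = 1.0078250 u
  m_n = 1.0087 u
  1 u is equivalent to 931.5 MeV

Mass defect = 1549.50 MeV / (931.5 MeV/u) = 1.6634461 u
Constituent mass = 78(1.0078250) + 117(1.0087) = 196.6282500 u
Atomic mass = 196.6282500 − 1.6634461 = 194.9648039 u ≈ 194.96480 u (to 5 decimal places)

194.96480 u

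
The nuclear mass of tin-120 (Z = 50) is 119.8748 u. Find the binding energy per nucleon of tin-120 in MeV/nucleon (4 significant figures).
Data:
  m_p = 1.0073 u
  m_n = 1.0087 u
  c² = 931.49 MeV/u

8.532 MeV/nucleon

The nucleus contains 50 protons and 120 − 50 = 70 neutrons.
Σm = 50·m_p + 70·m_n = 50.3650 + 70.6090 = 120.9740 u
Mass defect Δm = 120.9740 − 119.8748 = 1.0992 u
Binding energy = Δm·c² = 1.0992 × 931.49 MeV/u = 1023.89 MeV
Dividing by A = 120 gives 8.532 MeV per nucleon.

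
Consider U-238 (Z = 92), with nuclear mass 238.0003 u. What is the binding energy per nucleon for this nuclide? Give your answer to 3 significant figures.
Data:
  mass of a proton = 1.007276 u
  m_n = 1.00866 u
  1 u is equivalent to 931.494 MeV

Total constituent mass: 92 × 1.007276 + 146 × 1.00866 = 239.933752 u
The mass defect is 239.933752 − 238.0003 = 1.933452 u.
Binding energy = Δm·c² = 1.933452 × 931.494 MeV/u = 1801.00 MeV
Dividing by A = 238 gives 7.567 MeV per nucleon.

7.57 MeV/nucleon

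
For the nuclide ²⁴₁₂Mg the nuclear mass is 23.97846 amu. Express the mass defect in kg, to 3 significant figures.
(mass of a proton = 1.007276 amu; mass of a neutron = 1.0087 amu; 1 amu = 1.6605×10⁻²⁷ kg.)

Z = 12, so N = A − Z = 24 − 12 = 12.
Σm = 12·m_p + 12·m_n = 12.087312 + 12.1044 = 24.191712 amu
The mass defect is 24.191712 − 23.97846 = 0.213252 amu.
In SI units: 0.213252 amu × 1.6605×10⁻²⁷ kg/amu = 3.5410e-28 kg

3.54e-28 kg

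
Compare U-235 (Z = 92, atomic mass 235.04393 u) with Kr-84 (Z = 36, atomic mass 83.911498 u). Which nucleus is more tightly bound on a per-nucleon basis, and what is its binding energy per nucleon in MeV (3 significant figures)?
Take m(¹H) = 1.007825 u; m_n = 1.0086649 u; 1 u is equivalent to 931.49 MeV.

Kr-84; 8.72 MeV/nucleon

U-235: Σm = 92(1.007825) + 143(1.0086649) = 236.9589807 u; Δm = 1.9150507 u; E_B = 1783.9 MeV; E_B/A = 7.591 MeV
Kr-84: Σm = 36(1.007825) + 48(1.0086649) = 84.6976152 u; Δm = 0.7861172 u; E_B = 732.26 MeV; E_B/A = 8.717 MeV
Kr-84 has the higher binding energy per nucleon, so it is the more tightly bound nucleus.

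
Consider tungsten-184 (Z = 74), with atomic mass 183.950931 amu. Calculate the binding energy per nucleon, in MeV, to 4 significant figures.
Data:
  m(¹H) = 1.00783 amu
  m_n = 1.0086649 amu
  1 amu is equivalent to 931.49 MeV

8.007 MeV/nucleon

With 74 protons and 110 neutrons (A = 184):
Mass of separated nucleons = 74(1.00783) + 110(1.0086649) = 74.57942 + 110.9531390 = 185.5325590 amu
Mass defect Δm = 185.5325590 − 183.950931 = 1.5816280 amu
Binding energy = Δm·c² = 1.5816280 × 931.49 MeV/amu = 1473.27 MeV
BE/A = 1473.27 MeV / 184 = 8.007 MeV/nucleon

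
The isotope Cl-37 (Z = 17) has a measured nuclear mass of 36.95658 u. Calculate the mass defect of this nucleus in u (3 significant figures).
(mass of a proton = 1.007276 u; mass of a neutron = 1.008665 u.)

0.340 u

With 17 protons and 20 neutrons (A = 37):
Mass of separated nucleons = 17(1.007276) + 20(1.008665) = 17.123692 + 20.173300 = 37.296992 u
Mass defect Δm = 37.296992 − 36.95658 = 0.340412 u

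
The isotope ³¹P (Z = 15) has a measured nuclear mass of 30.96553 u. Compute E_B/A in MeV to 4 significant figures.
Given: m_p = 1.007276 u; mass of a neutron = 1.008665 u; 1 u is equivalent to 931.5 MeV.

Z = 15, so N = A − Z = 31 − 15 = 16.
Σm = 15·m_p + 16·m_n = 15.109140 + 16.138640 = 31.247780 u
Δm = 31.247780 − 30.96553 = 0.282250 u
Converting to energy: 0.282250 u × 931.5 MeV/u = 262.916 MeV
Dividing by A = 31 gives 8.481 MeV per nucleon.

8.481 MeV/nucleon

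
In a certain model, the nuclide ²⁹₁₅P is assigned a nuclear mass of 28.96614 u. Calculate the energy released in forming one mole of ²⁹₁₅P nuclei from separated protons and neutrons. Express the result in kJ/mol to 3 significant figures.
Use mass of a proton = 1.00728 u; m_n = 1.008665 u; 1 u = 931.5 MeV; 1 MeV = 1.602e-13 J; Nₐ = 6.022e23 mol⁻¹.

2.38e+10 kJ/mol

Z = 15, so N = A − Z = 29 − 15 = 14.
Total constituent mass: 15 × 1.00728 + 14 × 1.008665 = 29.230510 u
Δm = 29.230510 − 28.96614 = 0.264370 u
Converting to energy: 0.264370 u × 931.5 MeV/u = 246.261 MeV
Per nucleus in joules: 246.261 MeV × 1.602e-13 J/MeV = 3.9451e-11 J
Per mole: 3.9451e-11 J × 6.022e23 mol⁻¹ = 2.3757e+13 J/mol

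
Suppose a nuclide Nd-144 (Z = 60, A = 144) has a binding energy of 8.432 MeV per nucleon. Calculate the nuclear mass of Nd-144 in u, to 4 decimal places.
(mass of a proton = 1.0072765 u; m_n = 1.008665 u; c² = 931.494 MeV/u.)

Total binding energy = 144 × 8.432 = 1214.208 MeV
Mass defect = 1214.208 MeV / (931.494 MeV/u) = 1.303506 u
Constituent mass = 60(1.0072765) + 84(1.008665) = 145.1644500 u
Nuclear mass = 145.1644500 − 1.303506 = 143.8609440 u ≈ 143.8609 u (to 4 decimal places)

143.8609 u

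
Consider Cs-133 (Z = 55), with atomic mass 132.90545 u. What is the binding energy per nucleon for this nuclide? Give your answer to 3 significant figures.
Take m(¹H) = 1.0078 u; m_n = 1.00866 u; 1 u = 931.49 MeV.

8.40 MeV/nucleon

Σm = 55·m(¹H) + 78·m_n = 55.4290 + 78.67548 = 134.10448 u
The mass defect is 134.10448 − 132.90545 = 1.19903 u.
Converting to energy: 1.19903 u × 931.49 MeV/u = 1116.88 MeV
Dividing by A = 133 gives 8.398 MeV per nucleon.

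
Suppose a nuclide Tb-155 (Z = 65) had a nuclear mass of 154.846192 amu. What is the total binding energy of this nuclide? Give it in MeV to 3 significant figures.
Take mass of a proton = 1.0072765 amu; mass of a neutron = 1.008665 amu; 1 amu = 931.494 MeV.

With 65 protons and 90 neutrons (A = 155):
Mass of separated nucleons = 65(1.0072765) + 90(1.008665) = 65.4729725 + 90.779850 = 156.2528225 amu
Mass defect Δm = 156.2528225 − 154.846192 = 1.4066305 amu
E_B = 1.4066305 × 931.494 = 1310.27 MeV

1310 MeV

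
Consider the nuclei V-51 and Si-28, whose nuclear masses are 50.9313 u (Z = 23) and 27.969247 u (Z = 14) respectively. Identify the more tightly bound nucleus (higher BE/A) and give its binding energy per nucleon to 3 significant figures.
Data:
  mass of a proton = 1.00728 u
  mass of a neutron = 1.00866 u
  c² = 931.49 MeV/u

V-51: Σm = 23(1.00728) + 28(1.00866) = 51.40992 u; Δm = 0.47862 u; E_B = 445.83 MeV; E_B/A = 8.742 MeV
Si-28: Σm = 14(1.00728) + 14(1.00866) = 28.22316 u; Δm = 0.253913 u; E_B = 236.52 MeV; E_B/A = 8.447 MeV
V-51 has the higher binding energy per nucleon, so it is the more tightly bound nucleus.

V-51; 8.74 MeV/nucleon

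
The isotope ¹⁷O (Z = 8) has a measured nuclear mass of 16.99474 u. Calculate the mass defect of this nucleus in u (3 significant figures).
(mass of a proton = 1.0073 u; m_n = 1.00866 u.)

0.142 u

The nucleus contains 8 protons and 17 − 8 = 9 neutrons.
Total constituent mass: 8 × 1.0073 + 9 × 1.00866 = 17.13634 u
Mass defect Δm = 17.13634 − 16.99474 = 0.14160 u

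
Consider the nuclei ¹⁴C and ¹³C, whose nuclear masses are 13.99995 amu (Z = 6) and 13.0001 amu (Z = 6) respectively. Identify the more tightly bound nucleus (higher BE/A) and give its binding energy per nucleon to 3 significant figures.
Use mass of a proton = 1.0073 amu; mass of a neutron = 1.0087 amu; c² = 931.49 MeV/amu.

¹⁴C; 7.55 MeV/nucleon

¹⁴C: Σm = 6(1.0073) + 8(1.0087) = 14.1134 amu; Δm = 0.11345 amu; E_B = 105.678 MeV; E_B/A = 7.548 MeV
¹³C: Σm = 6(1.0073) + 7(1.0087) = 13.1047 amu; Δm = 0.1046 amu; E_B = 97.434 MeV; E_B/A = 7.4949 MeV
¹⁴C has the higher binding energy per nucleon, so it is the more tightly bound nucleus.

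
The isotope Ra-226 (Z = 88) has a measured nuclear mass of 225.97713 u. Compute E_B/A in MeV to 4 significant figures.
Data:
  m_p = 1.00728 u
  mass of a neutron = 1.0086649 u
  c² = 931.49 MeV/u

7.663 MeV/nucleon

Mass of separated nucleons = 88(1.00728) + 138(1.0086649) = 88.64064 + 139.1957562 = 227.8363962 u
The mass defect is 227.8363962 − 225.97713 = 1.8592662 u.
Binding energy = Δm·c² = 1.8592662 × 931.49 MeV/u = 1731.89 MeV
Per nucleon: 1731.89 / 226 = 7.663 MeV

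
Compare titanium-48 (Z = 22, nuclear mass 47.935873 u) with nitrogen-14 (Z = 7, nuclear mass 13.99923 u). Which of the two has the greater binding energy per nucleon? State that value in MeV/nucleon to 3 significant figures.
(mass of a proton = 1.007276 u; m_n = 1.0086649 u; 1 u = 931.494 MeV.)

titanium-48: Σm = 22(1.007276) + 26(1.0086649) = 48.3853594 u; Δm = 0.4494864 u; E_B = 418.69 MeV; E_B/A = 8.723 MeV
nitrogen-14: Σm = 7(1.007276) + 7(1.0086649) = 14.1115863 u; Δm = 0.1123563 u; E_B = 104.66 MeV; E_B/A = 7.476 MeV
titanium-48 has the higher binding energy per nucleon, so it is the more tightly bound nucleus.

titanium-48; 8.72 MeV/nucleon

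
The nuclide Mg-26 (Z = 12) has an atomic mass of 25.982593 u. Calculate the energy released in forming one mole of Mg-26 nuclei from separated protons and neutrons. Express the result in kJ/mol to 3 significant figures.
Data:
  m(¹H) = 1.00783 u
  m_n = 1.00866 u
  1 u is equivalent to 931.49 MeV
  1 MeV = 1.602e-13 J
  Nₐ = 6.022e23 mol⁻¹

Total constituent mass: 12 × 1.00783 + 14 × 1.00866 = 26.21520 u
Δm = 26.21520 − 25.982593 = 0.232607 u
E_B = 0.232607 × 931.49 = 216.671 MeV
Per nucleus in joules: 216.671 MeV × 1.602e-13 J/MeV = 3.4711e-11 J
Per mole: 3.4711e-11 J × 6.022e23 mol⁻¹ = 2.0903e+13 J/mol

2.09e+10 kJ/mol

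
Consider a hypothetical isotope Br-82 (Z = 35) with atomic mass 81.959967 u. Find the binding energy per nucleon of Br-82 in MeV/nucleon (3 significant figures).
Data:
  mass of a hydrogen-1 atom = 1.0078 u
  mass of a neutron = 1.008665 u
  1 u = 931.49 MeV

The nucleus contains 35 protons and 82 − 35 = 47 neutrons.
Mass of separated nucleons = 35(1.0078) + 47(1.008665) = 35.2730 + 47.407255 = 82.680255 u
The mass defect is 82.680255 − 81.959967 = 0.720288 u.
Converting to energy: 0.720288 u × 931.49 MeV/u = 670.941 MeV
Dividing by A = 82 gives 8.182 MeV per nucleon.

8.18 MeV/nucleon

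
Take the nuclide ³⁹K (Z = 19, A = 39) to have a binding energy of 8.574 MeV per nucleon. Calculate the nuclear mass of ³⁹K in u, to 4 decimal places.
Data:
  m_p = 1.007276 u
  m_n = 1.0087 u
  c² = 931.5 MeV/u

38.9533 u

Total binding energy = 39 × 8.574 = 334.386 MeV
Mass defect = 334.386 MeV / (931.5 MeV/u) = 0.358976 u
Constituent mass = 19(1.007276) + 20(1.0087) = 39.312244 u
Nuclear mass = 39.312244 − 0.358976 = 38.953268 u ≈ 38.9533 u (to 4 decimal places)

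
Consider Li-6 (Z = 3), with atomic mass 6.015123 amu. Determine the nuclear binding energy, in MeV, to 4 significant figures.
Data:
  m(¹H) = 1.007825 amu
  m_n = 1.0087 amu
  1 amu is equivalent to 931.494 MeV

Σm = 3·m(¹H) + 3·m_n = 3.023475 + 3.0261 = 6.049575 amu
Δm = 6.049575 − 6.015123 = 0.034452 amu
Binding energy = Δm·c² = 0.034452 × 931.494 MeV/amu = 32.0918 MeV

32.09 MeV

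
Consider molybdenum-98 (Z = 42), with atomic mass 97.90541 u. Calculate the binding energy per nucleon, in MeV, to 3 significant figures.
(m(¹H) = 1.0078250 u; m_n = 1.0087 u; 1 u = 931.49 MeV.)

8.65 MeV/nucleon

The nucleus contains 42 protons and 98 − 42 = 56 neutrons.
Mass of separated nucleons = 42(1.0078250) + 56(1.0087) = 42.3286500 + 56.4872 = 98.8158500 u
Mass defect Δm = 98.8158500 − 97.90541 = 0.9104400 u
E_B = 0.9104400 × 931.49 = 848.066 MeV
BE/A = 848.066 MeV / 98 = 8.654 MeV/nucleon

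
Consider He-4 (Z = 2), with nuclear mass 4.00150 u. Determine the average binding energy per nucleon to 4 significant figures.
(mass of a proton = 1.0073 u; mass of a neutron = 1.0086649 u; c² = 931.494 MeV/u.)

The nucleus contains 2 protons and 4 − 2 = 2 neutrons.
Σm = 2·m_p + 2·m_n = 2.0146 + 2.0173298 = 4.0319298 u
Δm = 4.0319298 − 4.00150 = 0.0304298 u
E_B = 0.0304298 × 931.494 = 28.3452 MeV
Dividing by A = 4 gives 7.086 MeV per nucleon.

7.086 MeV/nucleon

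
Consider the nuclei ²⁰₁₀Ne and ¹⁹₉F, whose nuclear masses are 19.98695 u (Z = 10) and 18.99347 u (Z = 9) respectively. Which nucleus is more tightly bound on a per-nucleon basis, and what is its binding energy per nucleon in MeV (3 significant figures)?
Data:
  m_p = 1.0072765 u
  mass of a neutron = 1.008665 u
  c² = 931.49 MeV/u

²⁰₁₀Ne; 8.03 MeV/nucleon

²⁰₁₀Ne: Σm = 10(1.0072765) + 10(1.008665) = 20.1594150 u; Δm = 0.1724650 u; E_B = 160.649 MeV; E_B/A = 8.032 MeV
¹⁹₉F: Σm = 9(1.0072765) + 10(1.008665) = 19.1521385 u; Δm = 0.1586685 u; E_B = 147.80 MeV; E_B/A = 7.779 MeV
²⁰₁₀Ne has the higher binding energy per nucleon, so it is the more tightly bound nucleus.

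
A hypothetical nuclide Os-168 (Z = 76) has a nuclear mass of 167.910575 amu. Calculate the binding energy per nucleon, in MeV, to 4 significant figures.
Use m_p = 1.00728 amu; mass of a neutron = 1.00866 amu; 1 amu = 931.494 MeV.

Mass of separated nucleons = 76(1.00728) + 92(1.00866) = 76.55328 + 92.79672 = 169.35000 amu
The mass defect is 169.35000 − 167.910575 = 1.439425 amu.
Converting to energy: 1.439425 amu × 931.494 MeV/amu = 1340.82 MeV
Per nucleon: 1340.82 / 168 = 7.981 MeV

7.981 MeV/nucleon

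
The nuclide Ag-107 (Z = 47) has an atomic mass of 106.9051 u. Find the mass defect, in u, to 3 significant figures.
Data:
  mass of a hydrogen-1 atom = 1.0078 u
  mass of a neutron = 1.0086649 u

0.981 u

The nucleus contains 47 protons and 107 − 47 = 60 neutrons.
Total constituent mass: 47 × 1.0078 + 60 × 1.0086649 = 107.8864940 u
Mass defect Δm = 107.8864940 − 106.9051 = 0.9813940 u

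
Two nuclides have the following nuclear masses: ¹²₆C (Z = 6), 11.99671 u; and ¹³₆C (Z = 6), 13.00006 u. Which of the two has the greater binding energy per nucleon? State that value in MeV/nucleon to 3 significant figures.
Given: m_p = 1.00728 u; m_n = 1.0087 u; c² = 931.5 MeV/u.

¹²₆C; 7.70 MeV/nucleon

¹²₆C: Σm = 6(1.00728) + 6(1.0087) = 12.09588 u; Δm = 0.09917 u; E_B = 92.377 MeV; E_B/A = 7.698 MeV
¹³₆C: Σm = 6(1.00728) + 7(1.0087) = 13.10458 u; Δm = 0.10452 u; E_B = 97.360 MeV; E_B/A = 7.489 MeV
¹²₆C has the higher binding energy per nucleon, so it is the more tightly bound nucleus.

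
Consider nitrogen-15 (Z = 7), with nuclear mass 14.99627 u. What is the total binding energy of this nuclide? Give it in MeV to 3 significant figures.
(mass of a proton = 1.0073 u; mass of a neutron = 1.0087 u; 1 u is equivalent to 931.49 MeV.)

116 MeV

Total constituent mass: 7 × 1.0073 + 8 × 1.0087 = 15.1207 u
The mass defect is 15.1207 − 14.99627 = 0.12443 u.
Converting to energy: 0.12443 u × 931.49 MeV/u = 115.905 MeV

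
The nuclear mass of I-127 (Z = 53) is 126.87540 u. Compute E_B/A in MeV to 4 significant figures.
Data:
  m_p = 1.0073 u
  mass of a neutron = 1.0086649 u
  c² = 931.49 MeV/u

8.455 MeV/nucleon

Mass of separated nucleons = 53(1.0073) + 74(1.0086649) = 53.3869 + 74.6412026 = 128.0281026 u
The mass defect is 128.0281026 − 126.87540 = 1.1527026 u.
Converting to energy: 1.1527026 u × 931.49 MeV/u = 1073.73 MeV
Dividing by A = 127 gives 8.455 MeV per nucleon.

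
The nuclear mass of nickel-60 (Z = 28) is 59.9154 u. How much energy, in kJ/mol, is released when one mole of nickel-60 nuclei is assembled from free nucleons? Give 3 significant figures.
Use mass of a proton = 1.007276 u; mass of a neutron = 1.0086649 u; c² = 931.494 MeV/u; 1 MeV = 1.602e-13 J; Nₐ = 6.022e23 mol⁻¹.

5.08e+10 kJ/mol

Σm = 28·m_p + 32·m_n = 28.203728 + 32.2772768 = 60.4810048 u
The mass defect is 60.4810048 − 59.9154 = 0.5656048 u.
E_B = 0.5656048 × 931.494 = 526.857 MeV
Per nucleus in joules: 526.857 MeV × 1.602e-13 J/MeV = 8.4402e-11 J
Per mole: 8.4402e-11 J × 6.022e23 mol⁻¹ = 5.0827e+13 J/mol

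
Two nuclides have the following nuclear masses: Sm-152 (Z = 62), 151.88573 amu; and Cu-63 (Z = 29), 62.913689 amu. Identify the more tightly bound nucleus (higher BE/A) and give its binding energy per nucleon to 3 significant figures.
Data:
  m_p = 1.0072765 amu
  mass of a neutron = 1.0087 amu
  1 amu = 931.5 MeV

Sm-152: Σm = 62(1.0072765) + 90(1.0087) = 153.2341430 amu; Δm = 1.3484130 amu; E_B = 1256.0 MeV; E_B/A = 8.263 MeV
Cu-63: Σm = 29(1.0072765) + 34(1.0087) = 63.5068185 amu; Δm = 0.5931295 amu; E_B = 552.50 MeV; E_B/A = 8.770 MeV
Cu-63 has the higher binding energy per nucleon, so it is the more tightly bound nucleus.

Cu-63; 8.77 MeV/nucleon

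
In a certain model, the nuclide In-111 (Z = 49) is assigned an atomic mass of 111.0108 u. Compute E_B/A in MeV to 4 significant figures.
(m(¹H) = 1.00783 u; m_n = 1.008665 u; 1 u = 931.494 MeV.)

7.637 MeV/nucleon

With 49 protons and 62 neutrons (A = 111):
Mass of separated nucleons = 49(1.00783) + 62(1.008665) = 49.38367 + 62.537230 = 111.920900 u
Mass defect Δm = 111.920900 − 111.0108 = 0.910100 u
Converting to energy: 0.910100 u × 931.494 MeV/u = 847.753 MeV
Dividing by A = 111 gives 7.637 MeV per nucleon.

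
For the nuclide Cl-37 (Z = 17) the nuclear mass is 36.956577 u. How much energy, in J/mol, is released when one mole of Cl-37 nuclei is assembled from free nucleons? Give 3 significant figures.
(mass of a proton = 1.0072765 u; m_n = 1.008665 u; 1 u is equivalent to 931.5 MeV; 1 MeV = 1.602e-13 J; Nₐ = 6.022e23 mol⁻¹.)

3.06e+13 J/mol

The nucleus contains 17 protons and 37 − 17 = 20 neutrons.
Total constituent mass: 17 × 1.0072765 + 20 × 1.008665 = 37.2970005 u
The mass defect is 37.2970005 − 36.956577 = 0.3404235 u.
Converting to energy: 0.3404235 u × 931.5 MeV/u = 317.104 MeV
Per nucleus in joules: 317.104 MeV × 1.602e-13 J/MeV = 5.0800e-11 J
Per mole: 5.0800e-11 J × 6.022e23 mol⁻¹ = 3.0592e+13 J/mol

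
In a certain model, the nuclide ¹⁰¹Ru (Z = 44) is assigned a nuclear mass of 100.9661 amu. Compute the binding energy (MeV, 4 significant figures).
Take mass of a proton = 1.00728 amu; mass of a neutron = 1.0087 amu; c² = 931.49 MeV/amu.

Z = 44, so N = A − Z = 101 − 44 = 57.
Total constituent mass: 44 × 1.00728 + 57 × 1.0087 = 101.81622 amu
Mass defect Δm = 101.81622 − 100.9661 = 0.85012 amu
Converting to energy: 0.85012 amu × 931.49 MeV/amu = 791.878 MeV

791.9 MeV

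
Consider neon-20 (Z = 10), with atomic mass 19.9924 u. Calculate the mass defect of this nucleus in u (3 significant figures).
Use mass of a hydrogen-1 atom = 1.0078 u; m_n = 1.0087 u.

0.173 u

Total constituent mass: 10 × 1.0078 + 10 × 1.0087 = 20.1650 u
The mass defect is 20.1650 − 19.9924 = 0.1726 u.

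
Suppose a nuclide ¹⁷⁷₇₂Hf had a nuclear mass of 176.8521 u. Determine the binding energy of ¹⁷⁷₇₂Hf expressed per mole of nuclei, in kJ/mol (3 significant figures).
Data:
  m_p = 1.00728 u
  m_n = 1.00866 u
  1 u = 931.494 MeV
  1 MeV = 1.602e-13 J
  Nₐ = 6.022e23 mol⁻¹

1.42e+11 kJ/mol

With 72 protons and 105 neutrons (A = 177):
Σm = 72·m_p + 105·m_n = 72.52416 + 105.90930 = 178.43346 u
The mass defect is 178.43346 − 176.8521 = 1.58136 u.
Converting to energy: 1.58136 u × 931.494 MeV/u = 1473.03 MeV
Per nucleus in joules: 1473.03 MeV × 1.602e-13 J/MeV = 2.3598e-10 J
Per mole: 2.3598e-10 J × 6.022e23 mol⁻¹ = 1.4211e+14 J/mol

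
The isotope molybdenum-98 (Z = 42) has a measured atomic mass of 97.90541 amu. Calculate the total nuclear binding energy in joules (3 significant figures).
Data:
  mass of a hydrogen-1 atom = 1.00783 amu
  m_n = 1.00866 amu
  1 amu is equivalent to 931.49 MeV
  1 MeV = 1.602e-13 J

1.36e-10 J

The nucleus contains 42 protons and 98 − 42 = 56 neutrons.
Total constituent mass: 42 × 1.00783 + 56 × 1.00866 = 98.81382 amu
The mass defect is 98.81382 − 97.90541 = 0.90841 amu.
Binding energy = Δm·c² = 0.90841 × 931.49 MeV/amu = 846.175 MeV
In joules: 846.175 MeV × 1.602e-13 J/MeV = 1.3556e-10 J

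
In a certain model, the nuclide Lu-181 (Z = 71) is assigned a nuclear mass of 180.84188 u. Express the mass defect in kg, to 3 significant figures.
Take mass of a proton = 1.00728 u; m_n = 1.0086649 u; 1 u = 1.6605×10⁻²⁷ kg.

The nucleus contains 71 protons and 181 − 71 = 110 neutrons.
Mass of separated nucleons = 71(1.00728) + 110(1.0086649) = 71.51688 + 110.9531390 = 182.4700190 u
The mass defect is 182.4700190 − 180.84188 = 1.6281390 u.
In SI units: 1.6281390 u × 1.6605×10⁻²⁷ kg/u = 2.7035e-27 kg

2.70e-27 kg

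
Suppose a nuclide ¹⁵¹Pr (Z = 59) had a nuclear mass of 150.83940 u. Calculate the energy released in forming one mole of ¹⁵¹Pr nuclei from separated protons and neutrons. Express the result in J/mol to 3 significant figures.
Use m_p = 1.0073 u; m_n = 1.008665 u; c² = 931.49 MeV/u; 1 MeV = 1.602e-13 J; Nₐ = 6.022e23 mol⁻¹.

1.25e+14 J/mol

Σm = 59·m_p + 92·m_n = 59.4307 + 92.797180 = 152.227880 u
Mass defect Δm = 152.227880 − 150.83940 = 1.388480 u
E_B = 1.388480 × 931.49 = 1293.36 MeV
Per nucleus in joules: 1293.36 MeV × 1.602e-13 J/MeV = 2.0720e-10 J
Per mole: 2.0720e-10 J × 6.022e23 mol⁻¹ = 1.2478e+14 J/mol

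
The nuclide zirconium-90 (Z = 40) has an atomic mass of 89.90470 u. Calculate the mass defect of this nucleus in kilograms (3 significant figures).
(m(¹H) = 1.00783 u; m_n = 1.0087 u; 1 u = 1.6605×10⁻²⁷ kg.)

The nucleus contains 40 protons and 90 − 40 = 50 neutrons.
Mass of separated nucleons = 40(1.00783) + 50(1.0087) = 40.31320 + 50.4350 = 90.74820 u
Δm = 90.74820 − 89.90470 = 0.84350 u
In SI units: 0.84350 u × 1.6605×10⁻²⁷ kg/u = 1.4006e-27 kg

1.40e-27 kg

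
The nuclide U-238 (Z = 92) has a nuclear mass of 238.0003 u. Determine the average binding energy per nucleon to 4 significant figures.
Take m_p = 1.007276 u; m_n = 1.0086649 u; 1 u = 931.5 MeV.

7.570 MeV/nucleon

The nucleus contains 92 protons and 238 − 92 = 146 neutrons.
Σm = 92·m_p + 146·m_n = 92.669392 + 147.2650754 = 239.9344674 u
Mass defect Δm = 239.9344674 − 238.0003 = 1.9341674 u
E_B = 1.9341674 × 931.5 = 1801.68 MeV
Dividing by A = 238 gives 7.570 MeV per nucleon.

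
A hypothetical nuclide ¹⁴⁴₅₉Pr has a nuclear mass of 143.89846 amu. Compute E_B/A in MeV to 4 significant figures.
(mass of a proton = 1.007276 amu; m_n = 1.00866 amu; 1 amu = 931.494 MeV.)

8.195 MeV/nucleon

The nucleus contains 59 protons and 144 − 59 = 85 neutrons.
Mass of separated nucleons = 59(1.007276) + 85(1.00866) = 59.429284 + 85.73610 = 145.165384 amu
Mass defect Δm = 145.165384 − 143.89846 = 1.266924 amu
Converting to energy: 1.266924 amu × 931.494 MeV/amu = 1180.13 MeV
Per nucleon: 1180.13 / 144 = 8.195 MeV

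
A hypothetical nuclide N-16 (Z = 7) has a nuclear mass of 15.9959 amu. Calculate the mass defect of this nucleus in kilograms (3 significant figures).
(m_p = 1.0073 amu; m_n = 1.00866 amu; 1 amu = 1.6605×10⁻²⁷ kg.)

Total constituent mass: 7 × 1.0073 + 9 × 1.00866 = 16.12904 amu
Δm = 16.12904 − 15.9959 = 0.13314 amu
In SI units: 0.13314 amu × 1.6605×10⁻²⁷ kg/amu = 2.2108e-28 kg

2.21e-28 kg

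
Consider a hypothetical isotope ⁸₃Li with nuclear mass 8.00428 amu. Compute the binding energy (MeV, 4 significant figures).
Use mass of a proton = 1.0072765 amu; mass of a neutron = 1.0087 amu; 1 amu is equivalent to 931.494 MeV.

56.87 MeV

With 3 protons and 5 neutrons (A = 8):
Mass of separated nucleons = 3(1.0072765) + 5(1.0087) = 3.0218295 + 5.0435 = 8.0653295 amu
Δm = 8.0653295 − 8.00428 = 0.0610495 amu
E_B = 0.0610495 × 931.494 = 56.8672 MeV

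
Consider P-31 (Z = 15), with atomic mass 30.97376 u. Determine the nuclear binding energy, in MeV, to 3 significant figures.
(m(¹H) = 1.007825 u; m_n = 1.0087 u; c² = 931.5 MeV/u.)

The nucleus contains 15 protons and 31 − 15 = 16 neutrons.
Mass of separated nucleons = 15(1.007825) + 16(1.0087) = 15.117375 + 16.1392 = 31.256575 u
Δm = 31.256575 − 30.97376 = 0.282815 u
E_B = 0.282815 × 931.5 = 263.442 MeV

263 MeV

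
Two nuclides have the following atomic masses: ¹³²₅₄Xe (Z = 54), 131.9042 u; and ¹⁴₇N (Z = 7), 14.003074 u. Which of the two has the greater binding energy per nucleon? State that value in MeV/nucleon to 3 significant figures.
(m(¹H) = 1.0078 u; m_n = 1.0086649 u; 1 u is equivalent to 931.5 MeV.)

¹³²₅₄Xe: Σm = 54(1.0078) + 78(1.0086649) = 133.0970622 u; Δm = 1.1928622 u; E_B = 1111.2 MeV; E_B/A = 8.418 MeV
¹⁴₇N: Σm = 7(1.0078) + 7(1.0086649) = 14.1152543 u; Δm = 0.1121803 u; E_B = 104.50 MeV; E_B/A = 7.464 MeV
¹³²₅₄Xe has the higher binding energy per nucleon, so it is the more tightly bound nucleus.

¹³²₅₄Xe; 8.42 MeV/nucleon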